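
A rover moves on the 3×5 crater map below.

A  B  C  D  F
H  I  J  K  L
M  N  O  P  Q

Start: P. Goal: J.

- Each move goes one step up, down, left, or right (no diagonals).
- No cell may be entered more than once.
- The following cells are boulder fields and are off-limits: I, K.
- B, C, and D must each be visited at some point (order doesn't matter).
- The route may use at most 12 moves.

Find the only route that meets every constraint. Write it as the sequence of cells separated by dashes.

Any route must reach B, C, and D and still end at J within 12 moves, so the order of the required stops is forced.
Route from P: right to Q, 2× up (reaching F), 4× left (reaching A), 2× down (reaching M), 2× right (reaching O), up to J — 12 moves in all.
Check: all required cells visited; 12 ≤ 12 moves.

P - Q - L - F - D - C - B - A - H - M - N - O - J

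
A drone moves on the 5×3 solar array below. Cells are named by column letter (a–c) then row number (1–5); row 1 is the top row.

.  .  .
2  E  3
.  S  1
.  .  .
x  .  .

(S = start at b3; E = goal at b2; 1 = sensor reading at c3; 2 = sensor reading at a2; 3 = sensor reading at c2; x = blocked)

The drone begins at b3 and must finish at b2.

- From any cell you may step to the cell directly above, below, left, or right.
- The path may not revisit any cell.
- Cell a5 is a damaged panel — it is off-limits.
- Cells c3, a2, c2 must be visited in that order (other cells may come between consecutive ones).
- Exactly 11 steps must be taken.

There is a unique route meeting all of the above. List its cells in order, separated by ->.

The waypoints must appear in the order c3, a2, c2, with no cell reused.
Route from b3: right to c3, down to c4, 2× left (reaching a4), 3× up (reaching a1), 2× right (reaching c1), down to c2, left to b2 — 11 moves in all.
Check: order respected (1 at step 1, 2 at step 6, 3 at step 10); 11 moves as required.

b3 -> c3 -> c4 -> b4 -> a4 -> a3 -> a2 -> a1 -> b1 -> c1 -> c2 -> b2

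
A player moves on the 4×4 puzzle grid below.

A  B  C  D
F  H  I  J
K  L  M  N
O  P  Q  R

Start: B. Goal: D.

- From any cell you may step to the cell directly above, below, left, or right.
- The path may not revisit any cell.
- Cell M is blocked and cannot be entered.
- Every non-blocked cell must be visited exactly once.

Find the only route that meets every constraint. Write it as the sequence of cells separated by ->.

B -> A -> F -> H -> L -> K -> O -> P -> Q -> R -> N -> J -> I -> C -> D

Need to visit all 15 open cells exactly once, starting at B and ending at D.
Cell N has only two open neighbours (J and R), so the path must pass straight through it: one of those is the cell it's entered from and the other is where it exits.
Route from B: left to A, down to F, right to H, down to L, left to K, down to O, 3× right (reaching R), 2× up (reaching J), left to I, up to C, right to D — 14 moves in all.
Check: all 15 open cells covered.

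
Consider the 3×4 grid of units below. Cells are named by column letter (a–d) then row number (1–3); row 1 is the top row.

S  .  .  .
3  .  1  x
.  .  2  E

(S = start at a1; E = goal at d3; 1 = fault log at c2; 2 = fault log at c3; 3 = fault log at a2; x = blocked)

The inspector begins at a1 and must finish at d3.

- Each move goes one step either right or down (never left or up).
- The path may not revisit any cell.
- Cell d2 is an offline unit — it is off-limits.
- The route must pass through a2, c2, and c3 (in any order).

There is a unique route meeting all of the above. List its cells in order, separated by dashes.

a1 - a2 - b2 - c2 - c3 - d3

Moves only go right or down, so the column and row indices never decrease.
Route from a1: down to a2, 2× right (reaching c2), down to c3, right to d3 — 5 moves in all.
Check: all required cells visited.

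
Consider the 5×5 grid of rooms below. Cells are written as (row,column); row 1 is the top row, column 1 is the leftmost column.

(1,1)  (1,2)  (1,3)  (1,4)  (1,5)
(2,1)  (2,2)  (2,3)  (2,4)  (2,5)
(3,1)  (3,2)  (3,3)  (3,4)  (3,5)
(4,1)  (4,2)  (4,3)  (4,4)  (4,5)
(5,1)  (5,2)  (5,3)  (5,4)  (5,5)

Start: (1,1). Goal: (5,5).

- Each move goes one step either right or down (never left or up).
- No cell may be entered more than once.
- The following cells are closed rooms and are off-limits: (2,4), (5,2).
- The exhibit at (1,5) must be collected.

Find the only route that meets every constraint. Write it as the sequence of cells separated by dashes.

(1,1) - (1,2) - (1,3) - (1,4) - (1,5) - (2,5) - (3,5) - (4,5) - (5,5)

Moves only go right or down, so the column and row indices never decrease.
Route from (1,1): 4× right (reaching (1,5)), 4× down (reaching (5,5)) — 8 moves in all.
Check: all required cells visited.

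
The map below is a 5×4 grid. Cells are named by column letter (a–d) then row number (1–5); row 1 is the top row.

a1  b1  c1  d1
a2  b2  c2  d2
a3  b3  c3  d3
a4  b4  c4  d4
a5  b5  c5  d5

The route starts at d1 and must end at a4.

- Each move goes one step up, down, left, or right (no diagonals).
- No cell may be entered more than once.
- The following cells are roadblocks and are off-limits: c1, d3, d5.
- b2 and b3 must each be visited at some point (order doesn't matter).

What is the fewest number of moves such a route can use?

6

Any route passes through b2 and b3 in some order between d1 and a4. Summing Manhattan distances along each leg and taking the cheapest ordering (d1 → b2 → b3 → a4) gives a lower bound of 3 + 1 + 2 = 6 moves.
A route of 6 moves achieves this: d1 → d2 → c2 → b2 → b3 → b4 → a4.
Since 6 matches the lower bound, it is optimal.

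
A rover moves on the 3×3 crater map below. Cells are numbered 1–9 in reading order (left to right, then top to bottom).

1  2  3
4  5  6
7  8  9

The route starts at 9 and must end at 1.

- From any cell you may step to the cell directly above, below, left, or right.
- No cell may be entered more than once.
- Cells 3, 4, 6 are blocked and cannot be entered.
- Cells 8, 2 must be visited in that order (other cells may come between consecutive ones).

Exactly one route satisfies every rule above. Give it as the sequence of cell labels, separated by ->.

9 -> 8 -> 5 -> 2 -> 1

The waypoints must appear in the order 8, 2, with no cell reused.
Route from 9: left to 8, 2× up (reaching 2), left to 1 — 4 moves in all.
Check: order respected (8 at step 1, 2 at step 3).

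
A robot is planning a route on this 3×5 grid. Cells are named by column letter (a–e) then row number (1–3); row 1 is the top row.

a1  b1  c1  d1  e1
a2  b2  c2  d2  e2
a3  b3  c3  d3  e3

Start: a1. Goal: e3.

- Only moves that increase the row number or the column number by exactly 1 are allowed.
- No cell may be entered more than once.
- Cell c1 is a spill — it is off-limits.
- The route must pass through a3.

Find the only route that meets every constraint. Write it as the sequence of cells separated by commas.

Moves only go right or down, so the column and row indices never decrease.
Route from a1: 2× down (reaching a3), 4× right (reaching e3) — 6 moves in all.
Check: all required cells visited.

a1, a2, a3, b3, c3, d3, e3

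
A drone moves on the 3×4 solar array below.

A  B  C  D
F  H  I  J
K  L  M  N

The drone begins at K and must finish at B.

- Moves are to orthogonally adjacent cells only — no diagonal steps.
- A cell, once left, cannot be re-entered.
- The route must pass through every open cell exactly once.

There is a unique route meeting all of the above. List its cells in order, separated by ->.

K -> L -> M -> N -> J -> D -> C -> I -> H -> F -> A -> B

Need to visit all 12 open cells exactly once, starting at K and ending at B.
Cell N has only two open neighbours (J and M), so the path must pass straight through it: one of those is the cell it's entered from and the other is where it exits.
Route from K: 3× right (reaching N), 2× up (reaching D), left to C, down to I, 2× left (reaching F), up to A, right to B — 11 moves in all.
Check: all 12 open cells covered.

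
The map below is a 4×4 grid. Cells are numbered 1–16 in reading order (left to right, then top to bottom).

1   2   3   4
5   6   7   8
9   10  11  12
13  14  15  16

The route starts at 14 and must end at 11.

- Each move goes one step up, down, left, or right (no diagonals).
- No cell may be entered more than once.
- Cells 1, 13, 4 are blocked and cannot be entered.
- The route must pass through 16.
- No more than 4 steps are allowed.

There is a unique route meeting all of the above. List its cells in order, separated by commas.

Any route must reach 16 and still end at 11 within 4 moves, so the order of the required stops is forced.
Route from 14: 2× right (reaching 16), up to 12, left to 11 — 4 moves in all.
Check: all required cells visited; 4 ≤ 4 moves.

14, 15, 16, 12, 11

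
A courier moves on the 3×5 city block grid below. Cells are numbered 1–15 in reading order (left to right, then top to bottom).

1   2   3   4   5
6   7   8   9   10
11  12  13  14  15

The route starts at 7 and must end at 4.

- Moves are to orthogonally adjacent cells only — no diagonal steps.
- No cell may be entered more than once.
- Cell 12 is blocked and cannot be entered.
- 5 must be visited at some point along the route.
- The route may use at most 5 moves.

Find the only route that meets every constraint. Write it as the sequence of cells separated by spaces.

7 8 9 10 5 4

The 5-move cap with required stops at 5 leaves no slack for detours.
Route from 7: 3× right (reaching 10), up to 5, left to 4 — 5 moves in all.
Check: all required cells visited; 5 ≤ 5 moves.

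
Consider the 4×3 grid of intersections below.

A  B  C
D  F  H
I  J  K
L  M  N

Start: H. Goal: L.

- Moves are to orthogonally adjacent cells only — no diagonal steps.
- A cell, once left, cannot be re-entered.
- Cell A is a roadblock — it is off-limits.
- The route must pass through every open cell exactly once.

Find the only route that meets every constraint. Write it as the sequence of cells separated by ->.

Need to visit all 11 open cells exactly once, starting at H and ending at L.
Cell D has only two open neighbours (I and F), so the path must pass straight through it: one of those is the cell it's entered from and the other is where it exits.
Route from H: up 1 to C, left 1 to B, down 1 to F, left 1 to D, down 1 to I, right 2 to K, down 1 to N, left 2 to L — 10 moves in all.
Check: all 11 open cells covered.

H -> C -> B -> F -> D -> I -> J -> K -> N -> M -> L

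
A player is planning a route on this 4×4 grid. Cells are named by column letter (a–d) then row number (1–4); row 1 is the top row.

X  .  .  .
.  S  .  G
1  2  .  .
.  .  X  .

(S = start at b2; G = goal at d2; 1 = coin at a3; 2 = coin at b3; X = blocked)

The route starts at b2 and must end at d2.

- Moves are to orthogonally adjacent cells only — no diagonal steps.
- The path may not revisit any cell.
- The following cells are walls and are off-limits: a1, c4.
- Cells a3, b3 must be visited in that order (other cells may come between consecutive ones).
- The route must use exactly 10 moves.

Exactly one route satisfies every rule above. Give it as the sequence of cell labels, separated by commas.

The waypoints must appear in the order a3, b3, with no cell reused.
Route from b2: left 1 to a2, down 2 to a4, right 1 to b4, up 1 to b3, right 1 to c3, up 2 to c1, right 1 to d1, down 1 to d2 — 10 moves in all.
Check: order respected (1 at step 2, 2 at step 5); 10 moves as required.

b2, a2, a3, a4, b4, b3, c3, c2, c1, d1, d2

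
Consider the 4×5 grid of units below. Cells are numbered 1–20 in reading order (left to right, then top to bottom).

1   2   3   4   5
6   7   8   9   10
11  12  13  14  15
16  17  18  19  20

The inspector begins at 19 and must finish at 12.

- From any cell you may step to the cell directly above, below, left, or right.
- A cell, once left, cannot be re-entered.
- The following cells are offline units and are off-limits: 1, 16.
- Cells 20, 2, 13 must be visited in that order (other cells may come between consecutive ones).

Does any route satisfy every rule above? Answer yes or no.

yes

One route that works: 19 → 20 → 15 → 10 → 5 → 4 → 3 → 2 → 7 → 8 → 13 → 12.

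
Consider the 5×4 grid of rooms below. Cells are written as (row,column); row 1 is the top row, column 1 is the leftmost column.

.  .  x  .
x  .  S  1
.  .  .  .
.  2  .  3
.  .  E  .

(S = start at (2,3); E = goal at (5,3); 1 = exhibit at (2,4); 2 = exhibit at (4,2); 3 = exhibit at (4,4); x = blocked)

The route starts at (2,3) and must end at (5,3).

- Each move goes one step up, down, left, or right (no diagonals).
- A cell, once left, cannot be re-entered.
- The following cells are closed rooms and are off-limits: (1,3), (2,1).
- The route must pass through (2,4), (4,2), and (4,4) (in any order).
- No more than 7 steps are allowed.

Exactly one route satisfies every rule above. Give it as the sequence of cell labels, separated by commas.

The 7-move cap with required stops at (2,4), (4,2), (4,4) leaves no slack for detours.
Route from (2,3): right 1 to (2,4), down 2 to (4,4), left 2 to (4,2), down 1 to (5,2), right 1 to (5,3) — 7 moves in all.
Check: all required cells visited; 7 ≤ 7 moves.

(2,3), (2,4), (3,4), (4,4), (4,3), (4,2), (5,2), (5,3)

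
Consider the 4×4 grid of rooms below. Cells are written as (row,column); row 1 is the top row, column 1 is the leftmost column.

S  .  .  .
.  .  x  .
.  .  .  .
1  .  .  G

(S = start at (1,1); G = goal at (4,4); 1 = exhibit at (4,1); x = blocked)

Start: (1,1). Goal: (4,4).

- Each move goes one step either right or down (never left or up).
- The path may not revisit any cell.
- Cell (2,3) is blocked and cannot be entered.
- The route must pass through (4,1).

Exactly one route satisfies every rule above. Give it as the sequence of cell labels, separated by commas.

(1,1), (2,1), (3,1), (4,1), (4,2), (4,3), (4,4)

Moves only go right or down, so the column and row indices never decrease.
Route from (1,1): 3× down (reaching (4,1)), 3× right (reaching (4,4)) — 6 moves in all.
Check: all required cells visited.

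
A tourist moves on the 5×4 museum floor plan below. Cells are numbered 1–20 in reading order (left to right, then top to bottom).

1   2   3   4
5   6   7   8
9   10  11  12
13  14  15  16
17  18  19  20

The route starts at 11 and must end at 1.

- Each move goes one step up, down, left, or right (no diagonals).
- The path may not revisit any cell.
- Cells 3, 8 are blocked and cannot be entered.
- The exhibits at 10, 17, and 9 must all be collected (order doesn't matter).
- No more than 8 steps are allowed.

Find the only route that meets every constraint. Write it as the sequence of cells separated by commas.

Any route must reach 10, 17, and 9 and still end at 1 within 8 moves, so the order of the required stops is forced.
Route from 11: left to 10, 2× down (reaching 18), left to 17, 4× up (reaching 1) — 8 moves in all.
Check: all required cells visited; 8 ≤ 8 moves.

11, 10, 14, 18, 17, 13, 9, 5, 1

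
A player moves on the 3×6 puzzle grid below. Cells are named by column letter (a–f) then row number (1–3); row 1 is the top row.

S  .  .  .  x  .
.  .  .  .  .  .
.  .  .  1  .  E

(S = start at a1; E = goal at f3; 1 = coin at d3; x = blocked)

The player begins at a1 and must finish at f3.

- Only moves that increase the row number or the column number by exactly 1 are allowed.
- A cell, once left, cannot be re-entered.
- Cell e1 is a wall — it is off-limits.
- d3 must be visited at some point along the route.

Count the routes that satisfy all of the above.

10

A right/down-only route from a1 to f3 makes exactly 2 down-moves and 5 right-moves in some order.
With no other constraints that would be C(7,2) = 21 routes.
Split at d3 and multiply the segment counts (each segment already excludes blocked cells): a1→d3: 10; d3→f3: 1; product = 10.
That gives 10 routes.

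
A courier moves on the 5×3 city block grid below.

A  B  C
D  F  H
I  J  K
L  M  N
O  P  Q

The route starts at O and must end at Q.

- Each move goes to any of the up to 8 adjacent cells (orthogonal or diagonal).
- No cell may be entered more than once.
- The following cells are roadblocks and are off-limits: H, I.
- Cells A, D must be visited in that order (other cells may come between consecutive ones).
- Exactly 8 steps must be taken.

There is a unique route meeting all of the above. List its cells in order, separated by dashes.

The waypoints must appear in the order A, D, with no cell reused.
Route from O: 2× up-right (reaching K), 2× up-left (reaching A), down to D, 2× down-right (reaching N), down to Q — 8 moves in all.
Check: order respected (A at step 4, D at step 5); 8 moves as required.

O - M - K - F - A - D - J - N - Q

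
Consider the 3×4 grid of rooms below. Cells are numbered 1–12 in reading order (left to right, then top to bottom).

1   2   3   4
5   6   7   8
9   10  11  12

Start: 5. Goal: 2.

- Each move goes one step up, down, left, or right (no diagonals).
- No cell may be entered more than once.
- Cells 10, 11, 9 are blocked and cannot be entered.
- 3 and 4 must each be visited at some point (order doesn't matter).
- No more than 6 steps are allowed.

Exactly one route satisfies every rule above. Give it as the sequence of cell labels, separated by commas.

5, 6, 7, 8, 4, 3, 2

The 6-move cap with required stops at 3, 4 leaves no slack for detours.
Route from 5: 3× right (reaching 8), up to 4, 2× left (reaching 2) — 6 moves in all.
Check: all required cells visited; 6 ≤ 6 moves.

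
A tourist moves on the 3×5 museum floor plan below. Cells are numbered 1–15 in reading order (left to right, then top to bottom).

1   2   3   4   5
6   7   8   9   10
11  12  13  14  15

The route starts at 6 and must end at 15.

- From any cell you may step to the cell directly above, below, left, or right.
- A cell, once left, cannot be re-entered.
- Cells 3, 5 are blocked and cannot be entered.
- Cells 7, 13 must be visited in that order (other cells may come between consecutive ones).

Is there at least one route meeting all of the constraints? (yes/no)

yes

One route that works: 6 → 7 → 12 → 13 → 14 → 15.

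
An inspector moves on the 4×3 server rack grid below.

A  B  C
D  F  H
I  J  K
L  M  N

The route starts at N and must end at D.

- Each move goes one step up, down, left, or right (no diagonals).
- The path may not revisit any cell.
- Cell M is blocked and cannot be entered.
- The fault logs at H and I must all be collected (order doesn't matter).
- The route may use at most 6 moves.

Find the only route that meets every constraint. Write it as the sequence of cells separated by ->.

Any route must reach H and I and still end at D within 6 moves, so the order of the required stops is forced.
Route from N: 2× up (reaching H), left to F, down to J, left to I, up to D — 6 moves in all.
Check: all required cells visited; 6 ≤ 6 moves.

N -> K -> H -> F -> J -> I -> D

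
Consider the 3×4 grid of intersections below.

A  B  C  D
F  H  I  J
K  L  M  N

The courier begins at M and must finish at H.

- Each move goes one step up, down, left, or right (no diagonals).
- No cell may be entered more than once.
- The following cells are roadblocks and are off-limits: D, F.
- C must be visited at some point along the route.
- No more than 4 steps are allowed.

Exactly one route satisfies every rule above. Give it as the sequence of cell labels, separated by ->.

M -> I -> C -> B -> H

Any route must reach C and still end at H within 4 moves, so the order of the required stops is forced.
Route from M: 2× up (reaching C), left to B, down to H — 4 moves in all.
Check: all required cells visited; 4 ≤ 4 moves.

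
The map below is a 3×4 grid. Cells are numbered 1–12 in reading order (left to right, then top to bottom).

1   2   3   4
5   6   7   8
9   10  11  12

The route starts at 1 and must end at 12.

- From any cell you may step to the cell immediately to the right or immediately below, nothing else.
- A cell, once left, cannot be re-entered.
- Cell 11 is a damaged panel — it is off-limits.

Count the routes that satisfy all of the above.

A right/down-only route from 1 to 12 makes exactly 2 down-moves and 3 right-moves in some order.
With no other constraints that would be C(5,2) = 10 routes.
Subtract routes through each blocked cell (inclusion–exclusion for overlaps): − through 11: 6 → 4.
That gives 4 routes.

4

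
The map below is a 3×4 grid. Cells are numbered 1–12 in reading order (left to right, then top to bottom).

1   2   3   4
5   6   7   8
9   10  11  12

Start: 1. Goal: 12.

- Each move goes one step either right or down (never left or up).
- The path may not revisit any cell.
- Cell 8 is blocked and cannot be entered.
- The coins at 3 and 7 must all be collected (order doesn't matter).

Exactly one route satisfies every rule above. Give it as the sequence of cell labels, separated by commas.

Moves only go right or down, so the column and row indices never decrease.
Route from 1: 2× right (reaching 3), 2× down (reaching 11), right to 12 — 5 moves in all.
Check: all required cells visited.

1, 2, 3, 7, 11, 12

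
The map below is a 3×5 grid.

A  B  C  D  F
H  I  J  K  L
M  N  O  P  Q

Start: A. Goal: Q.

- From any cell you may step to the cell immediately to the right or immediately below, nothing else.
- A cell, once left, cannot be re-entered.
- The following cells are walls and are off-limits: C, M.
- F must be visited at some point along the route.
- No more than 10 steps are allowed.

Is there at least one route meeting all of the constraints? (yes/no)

no

Every right/down route from A to F runs into a blocked cell, so that leg cannot be completed.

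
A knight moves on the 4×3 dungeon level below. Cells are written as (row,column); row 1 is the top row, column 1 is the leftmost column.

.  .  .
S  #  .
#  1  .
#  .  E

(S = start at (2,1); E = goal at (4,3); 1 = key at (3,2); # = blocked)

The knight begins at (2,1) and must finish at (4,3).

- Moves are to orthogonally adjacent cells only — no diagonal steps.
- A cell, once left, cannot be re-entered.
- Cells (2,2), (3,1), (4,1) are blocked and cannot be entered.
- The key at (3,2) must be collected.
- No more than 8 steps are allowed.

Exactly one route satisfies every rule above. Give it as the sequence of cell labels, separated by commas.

Any route must reach (3,2) and still end at (4,3) within 8 moves, so the order of the required stops is forced.
Route from (2,1): up to (1,1), 2× right (reaching (1,3)), 2× down (reaching (3,3)), left to (3,2), down to (4,2), right to (4,3) — 8 moves in all.
Check: all required cells visited; 8 ≤ 8 moves.

(2,1), (1,1), (1,2), (1,3), (2,3), (3,3), (3,2), (4,2), (4,3)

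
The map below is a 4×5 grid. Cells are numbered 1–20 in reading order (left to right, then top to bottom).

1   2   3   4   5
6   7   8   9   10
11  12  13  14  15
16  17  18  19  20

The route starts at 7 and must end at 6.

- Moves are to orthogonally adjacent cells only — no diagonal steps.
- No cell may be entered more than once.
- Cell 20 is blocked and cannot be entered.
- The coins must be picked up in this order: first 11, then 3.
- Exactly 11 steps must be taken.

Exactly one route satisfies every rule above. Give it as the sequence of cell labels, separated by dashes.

The waypoints must appear in the order 11, 3, with no cell reused.
Route from 7: down 1 to 12, left 1 to 11, down 1 to 16, right 2 to 18, up 3 to 3, left 2 to 1, down 1 to 6 — 11 moves in all.
Check: order respected (11 at step 2, 3 at step 8); 11 moves as required.

7 - 12 - 11 - 16 - 17 - 18 - 13 - 8 - 3 - 2 - 1 - 6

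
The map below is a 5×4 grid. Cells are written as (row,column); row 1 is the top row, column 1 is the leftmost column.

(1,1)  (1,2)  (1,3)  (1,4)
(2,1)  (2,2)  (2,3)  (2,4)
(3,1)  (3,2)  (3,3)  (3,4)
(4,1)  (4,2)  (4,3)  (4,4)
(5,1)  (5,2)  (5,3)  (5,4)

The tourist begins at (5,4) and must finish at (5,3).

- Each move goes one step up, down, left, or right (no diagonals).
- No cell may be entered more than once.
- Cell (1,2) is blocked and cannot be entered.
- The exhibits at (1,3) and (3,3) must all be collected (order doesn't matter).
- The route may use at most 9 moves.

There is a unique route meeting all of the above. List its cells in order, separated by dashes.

(5,4) - (4,4) - (3,4) - (2,4) - (1,4) - (1,3) - (2,3) - (3,3) - (4,3) - (5,3)

The 9-move cap with required stops at (1,3), (3,3) leaves no slack for detours.
Route from (5,4): up 4 to (1,4), left 1 to (1,3), down 4 to (5,3) — 9 moves in all.
Check: all required cells visited; 9 ≤ 9 moves.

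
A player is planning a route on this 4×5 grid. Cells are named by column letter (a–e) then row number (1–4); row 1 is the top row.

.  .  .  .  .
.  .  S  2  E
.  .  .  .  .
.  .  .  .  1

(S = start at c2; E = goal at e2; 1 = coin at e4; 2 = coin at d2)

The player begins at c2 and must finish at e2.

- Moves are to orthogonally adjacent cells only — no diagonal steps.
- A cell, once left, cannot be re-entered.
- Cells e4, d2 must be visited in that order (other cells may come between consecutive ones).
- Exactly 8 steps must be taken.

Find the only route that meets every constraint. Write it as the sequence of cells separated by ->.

The waypoints must appear in the order e4, d2, with no cell reused.
Route from c2: down 2 to c4, right 2 to e4, up 1 to e3, left 1 to d3, up 1 to d2, right 1 to e2 — 8 moves in all.
Check: order respected (1 at step 4, 2 at step 7); 8 moves as required.

c2 -> c3 -> c4 -> d4 -> e4 -> e3 -> d3 -> d2 -> e2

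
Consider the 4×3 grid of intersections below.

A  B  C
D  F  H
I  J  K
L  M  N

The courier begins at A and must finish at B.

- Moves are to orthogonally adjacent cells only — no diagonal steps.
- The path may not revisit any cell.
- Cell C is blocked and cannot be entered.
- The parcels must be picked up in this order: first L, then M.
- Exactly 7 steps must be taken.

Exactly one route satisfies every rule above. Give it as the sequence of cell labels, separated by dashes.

The waypoints must appear in the order L, M, with no cell reused.
Route from A: 3× down (reaching L), right to M, 3× up (reaching B) — 7 moves in all.
Check: order respected (L at step 3, M at step 4); 7 moves as required.

A - D - I - L - M - J - F - B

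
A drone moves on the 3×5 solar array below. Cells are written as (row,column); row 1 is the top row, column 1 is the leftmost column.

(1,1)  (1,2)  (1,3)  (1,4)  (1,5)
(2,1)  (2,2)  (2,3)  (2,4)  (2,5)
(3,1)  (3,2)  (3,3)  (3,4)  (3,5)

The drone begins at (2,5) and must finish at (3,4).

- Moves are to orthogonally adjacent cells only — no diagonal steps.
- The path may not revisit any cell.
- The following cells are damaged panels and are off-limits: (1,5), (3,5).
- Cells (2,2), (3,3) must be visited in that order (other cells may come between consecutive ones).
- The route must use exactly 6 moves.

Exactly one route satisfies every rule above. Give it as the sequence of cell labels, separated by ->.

The waypoints must appear in the order (2,2), (3,3), with no cell reused.
Route from (2,5): left 3 to (2,2), down 1 to (3,2), right 2 to (3,4) — 6 moves in all.
Check: order respected ((2,2) at step 3, (3,3) at step 5); 6 moves as required.

(2,5) -> (2,4) -> (2,3) -> (2,2) -> (3,2) -> (3,3) -> (3,4)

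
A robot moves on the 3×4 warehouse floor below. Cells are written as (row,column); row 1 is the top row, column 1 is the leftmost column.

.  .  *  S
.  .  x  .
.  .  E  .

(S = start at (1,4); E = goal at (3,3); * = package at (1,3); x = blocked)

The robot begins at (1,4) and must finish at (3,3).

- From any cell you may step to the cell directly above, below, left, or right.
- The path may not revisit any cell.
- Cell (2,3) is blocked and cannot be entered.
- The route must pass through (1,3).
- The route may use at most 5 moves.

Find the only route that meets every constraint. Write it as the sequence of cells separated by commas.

(1,4), (1,3), (1,2), (2,2), (3,2), (3,3)

The 5-move cap with required stops at (1,3) leaves no slack for detours.
Route from (1,4): 2× left (reaching (1,2)), 2× down (reaching (3,2)), right to (3,3) — 5 moves in all.
Check: all required cells visited; 5 ≤ 5 moves.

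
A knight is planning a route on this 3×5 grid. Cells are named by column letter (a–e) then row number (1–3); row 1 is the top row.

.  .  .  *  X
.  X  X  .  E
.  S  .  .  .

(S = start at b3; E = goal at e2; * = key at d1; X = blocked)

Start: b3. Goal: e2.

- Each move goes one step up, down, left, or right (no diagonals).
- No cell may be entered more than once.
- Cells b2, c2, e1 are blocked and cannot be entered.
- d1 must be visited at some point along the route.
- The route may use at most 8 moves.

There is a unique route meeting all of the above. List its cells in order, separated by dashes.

b3 - a3 - a2 - a1 - b1 - c1 - d1 - d2 - e2

The budget equals the shortest possible length, so every move has to be on a shortest route through the required cells.
Route from b3: left 1 to a3, up 2 to a1, right 3 to d1, down 1 to d2, right 1 to e2 — 8 moves in all.
Check: all required cells visited; 8 ≤ 8 moves.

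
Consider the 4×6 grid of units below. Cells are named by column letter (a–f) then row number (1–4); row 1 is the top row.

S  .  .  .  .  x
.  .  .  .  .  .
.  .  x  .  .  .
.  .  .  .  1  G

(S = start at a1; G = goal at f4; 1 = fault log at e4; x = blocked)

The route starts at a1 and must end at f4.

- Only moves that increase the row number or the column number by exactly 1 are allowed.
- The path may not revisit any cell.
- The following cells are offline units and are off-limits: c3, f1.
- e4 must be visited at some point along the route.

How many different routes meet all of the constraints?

A right/down-only route from a1 to f4 makes exactly 3 down-moves and 5 right-moves in some order.
With no other constraints that would be C(8,3) = 56 routes.
Split at e4 and multiply the segment counts (each segment already excludes blocked cells): a1→e4: 17; e4→f4: 1; product = 17.
That gives 17 routes.

17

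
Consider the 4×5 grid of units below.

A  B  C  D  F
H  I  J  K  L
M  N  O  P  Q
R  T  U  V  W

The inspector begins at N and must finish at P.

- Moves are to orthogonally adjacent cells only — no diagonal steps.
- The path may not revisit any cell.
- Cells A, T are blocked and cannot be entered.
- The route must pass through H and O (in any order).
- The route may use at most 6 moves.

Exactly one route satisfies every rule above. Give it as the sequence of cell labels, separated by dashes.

N - M - H - I - J - O - P

The budget equals the shortest possible length, so every move has to be on a shortest route through the required cells.
Route from N: left to M, up to H, 2× right (reaching J), down to O, right to P — 6 moves in all.
Check: all required cells visited; 6 ≤ 6 moves.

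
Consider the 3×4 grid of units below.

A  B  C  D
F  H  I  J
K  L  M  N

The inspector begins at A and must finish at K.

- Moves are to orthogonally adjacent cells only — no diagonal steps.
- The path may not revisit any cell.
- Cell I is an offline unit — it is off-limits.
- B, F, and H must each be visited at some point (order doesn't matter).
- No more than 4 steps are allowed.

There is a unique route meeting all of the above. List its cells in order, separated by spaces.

The 4-move cap with required stops at B, F, H leaves no slack for detours.
Route from A: right 1 to B, down 1 to H, left 1 to F, down 1 to K — 4 moves in all.
Check: all required cells visited; 4 ≤ 4 moves.

A B H F K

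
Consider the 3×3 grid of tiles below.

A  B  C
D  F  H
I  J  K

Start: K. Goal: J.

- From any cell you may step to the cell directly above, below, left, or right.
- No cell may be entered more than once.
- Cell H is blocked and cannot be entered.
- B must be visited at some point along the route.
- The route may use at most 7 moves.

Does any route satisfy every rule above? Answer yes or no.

no

Every way from K to B runs through J — but J is where the route must end, so it would be entered once on the way to B and again at the finish.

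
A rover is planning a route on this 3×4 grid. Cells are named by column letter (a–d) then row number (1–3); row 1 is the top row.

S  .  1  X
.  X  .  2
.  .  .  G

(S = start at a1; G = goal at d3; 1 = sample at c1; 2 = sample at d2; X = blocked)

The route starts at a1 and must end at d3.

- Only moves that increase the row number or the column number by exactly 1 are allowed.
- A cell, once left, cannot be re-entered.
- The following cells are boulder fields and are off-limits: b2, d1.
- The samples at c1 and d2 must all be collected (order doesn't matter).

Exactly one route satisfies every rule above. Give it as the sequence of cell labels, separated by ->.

a1 -> b1 -> c1 -> c2 -> d2 -> d3

Moves only go right or down, so the column and row indices never decrease.
Route from a1: 2× right (reaching c1), down to c2, right to d2, down to d3 — 5 moves in all.
Check: all required cells visited.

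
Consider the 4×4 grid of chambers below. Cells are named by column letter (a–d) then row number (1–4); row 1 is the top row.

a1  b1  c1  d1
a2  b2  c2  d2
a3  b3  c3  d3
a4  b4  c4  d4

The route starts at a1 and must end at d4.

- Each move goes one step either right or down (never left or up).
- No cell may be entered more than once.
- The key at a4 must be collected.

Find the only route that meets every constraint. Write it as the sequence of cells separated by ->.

a1 -> a2 -> a3 -> a4 -> b4 -> c4 -> d4

Moves only go right or down, so the column and row indices never decrease.
Route from a1: 3× down (reaching a4), 3× right (reaching d4) — 6 moves in all.
Check: all required cells visited.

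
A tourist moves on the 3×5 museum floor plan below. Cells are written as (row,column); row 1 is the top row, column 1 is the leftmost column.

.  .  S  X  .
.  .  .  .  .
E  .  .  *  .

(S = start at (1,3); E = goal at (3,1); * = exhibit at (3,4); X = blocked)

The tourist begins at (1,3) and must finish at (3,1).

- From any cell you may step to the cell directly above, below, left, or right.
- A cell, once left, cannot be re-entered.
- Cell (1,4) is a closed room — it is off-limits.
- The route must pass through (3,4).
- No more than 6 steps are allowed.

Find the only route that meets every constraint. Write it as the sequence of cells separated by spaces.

(1,3) (2,3) (2,4) (3,4) (3,3) (3,2) (3,1)

The 6-move cap with required stops at (3,4) leaves no slack for detours.
Route from (1,3): down 1 to (2,3), right 1 to (2,4), down 1 to (3,4), left 3 to (3,1) — 6 moves in all.
Check: all required cells visited; 6 ≤ 6 moves.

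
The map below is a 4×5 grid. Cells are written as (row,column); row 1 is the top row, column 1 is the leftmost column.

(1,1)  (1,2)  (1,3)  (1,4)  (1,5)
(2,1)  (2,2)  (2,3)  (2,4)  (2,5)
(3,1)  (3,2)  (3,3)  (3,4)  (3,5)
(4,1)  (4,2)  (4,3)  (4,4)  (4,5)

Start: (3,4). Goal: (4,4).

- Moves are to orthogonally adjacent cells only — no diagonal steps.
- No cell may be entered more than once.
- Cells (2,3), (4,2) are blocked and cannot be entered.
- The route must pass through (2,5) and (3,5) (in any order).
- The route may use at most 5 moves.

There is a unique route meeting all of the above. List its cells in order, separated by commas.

The 5-move cap with required stops at (2,5), (3,5) leaves no slack for detours.
Route from (3,4): up to (2,4), right to (2,5), 2× down (reaching (4,5)), left to (4,4) — 5 moves in all.
Check: all required cells visited; 5 ≤ 5 moves.

(3,4), (2,4), (2,5), (3,5), (4,5), (4,4)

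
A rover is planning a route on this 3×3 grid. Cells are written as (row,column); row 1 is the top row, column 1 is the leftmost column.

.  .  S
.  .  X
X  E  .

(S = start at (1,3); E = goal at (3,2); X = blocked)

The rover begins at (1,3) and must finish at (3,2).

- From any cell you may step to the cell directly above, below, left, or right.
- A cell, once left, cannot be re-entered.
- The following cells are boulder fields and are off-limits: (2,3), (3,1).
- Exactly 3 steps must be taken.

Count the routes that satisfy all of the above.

1

Need simple routes of exactly 3 moves from (1,3) to (3,2) (Manhattan distance 3, so 0 moves are spent on a detour and 0 undoing it).
Enumerating: (1,3) (1,2) (2,2) (3,2).
That gives 1 route.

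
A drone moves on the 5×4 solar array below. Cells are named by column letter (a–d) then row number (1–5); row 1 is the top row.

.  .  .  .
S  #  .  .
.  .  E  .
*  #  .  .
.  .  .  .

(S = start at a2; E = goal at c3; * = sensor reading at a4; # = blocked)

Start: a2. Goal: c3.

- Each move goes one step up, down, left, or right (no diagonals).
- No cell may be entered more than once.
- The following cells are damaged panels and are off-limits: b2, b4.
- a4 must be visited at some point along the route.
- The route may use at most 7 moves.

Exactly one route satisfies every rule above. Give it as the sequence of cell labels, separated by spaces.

a2 a3 a4 a5 b5 c5 c4 c3

The budget equals the shortest possible length, so every move has to be on a shortest route through the required cells.
Route from a2: 3× down (reaching a5), 2× right (reaching c5), 2× up (reaching c3) — 7 moves in all.
Check: all required cells visited; 7 ≤ 7 moves.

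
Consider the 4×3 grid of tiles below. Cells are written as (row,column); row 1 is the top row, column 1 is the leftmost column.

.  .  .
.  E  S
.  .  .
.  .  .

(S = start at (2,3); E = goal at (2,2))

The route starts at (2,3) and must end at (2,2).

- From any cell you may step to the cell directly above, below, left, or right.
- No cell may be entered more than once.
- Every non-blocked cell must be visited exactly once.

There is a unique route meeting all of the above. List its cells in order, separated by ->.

Need to visit all 12 open cells exactly once, starting at (2,3) and ending at (2,2).
Route from (2,3): up 1 to (1,3), left 2 to (1,1), down 3 to (4,1), right 2 to (4,3), up 1 to (3,3), left 1 to (3,2), up 1 to (2,2) — 11 moves in all.
Check: all 12 open cells covered.

(2,3) -> (1,3) -> (1,2) -> (1,1) -> (2,1) -> (3,1) -> (4,1) -> (4,2) -> (4,3) -> (3,3) -> (3,2) -> (2,2)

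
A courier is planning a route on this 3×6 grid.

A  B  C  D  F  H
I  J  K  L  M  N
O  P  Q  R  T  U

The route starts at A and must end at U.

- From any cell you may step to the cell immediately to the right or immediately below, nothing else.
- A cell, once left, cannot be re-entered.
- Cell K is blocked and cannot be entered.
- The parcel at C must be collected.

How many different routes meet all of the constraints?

6

A right/down-only route from A to U makes exactly 2 down-moves and 5 right-moves in some order.
With no other constraints that would be C(7,2) = 21 routes.
Split at C and multiply the segment counts (each segment already excludes blocked cells): A→C: 1; C→U: 6; product = 6.
That gives 6 routes.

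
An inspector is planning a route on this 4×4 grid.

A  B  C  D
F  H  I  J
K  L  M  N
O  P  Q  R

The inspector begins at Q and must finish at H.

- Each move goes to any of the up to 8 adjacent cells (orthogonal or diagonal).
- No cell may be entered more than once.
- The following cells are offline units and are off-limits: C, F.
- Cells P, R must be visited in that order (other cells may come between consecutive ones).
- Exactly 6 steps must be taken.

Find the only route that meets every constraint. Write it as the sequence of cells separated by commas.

The waypoints must appear in the order P, R, with no cell reused.
Route from Q: left to P, up-right to M, down-right to R, up to N, up-left to I, left to H — 6 moves in all.
Check: order respected (P at step 1, R at step 3); 6 moves as required.

Q, P, M, R, N, I, H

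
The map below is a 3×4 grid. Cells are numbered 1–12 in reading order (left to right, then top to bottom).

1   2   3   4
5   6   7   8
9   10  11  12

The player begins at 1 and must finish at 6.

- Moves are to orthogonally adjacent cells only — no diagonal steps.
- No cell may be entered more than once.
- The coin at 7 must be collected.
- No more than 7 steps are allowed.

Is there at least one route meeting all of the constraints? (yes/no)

yes

One route that works: 1 → 2 → 3 → 7 → 6.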